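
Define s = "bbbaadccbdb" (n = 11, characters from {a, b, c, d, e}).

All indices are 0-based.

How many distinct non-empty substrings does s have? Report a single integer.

rank | idx | suffix
   0 |   3 | aadccbdb
   1 |   4 | adccbdb
   2 |  10 | b
   3 |   2 | baadccbdb
   4 |   1 | bbaadccbdb
   5 |   0 | bbbaadccbdb
   6 |   8 | bdb
   7 |   7 | cbdb
   8 |   6 | ccbdb
   9 |   9 | db
  10 |   5 | dccbdb

SA = [3, 4, 10, 2, 1, 0, 8, 7, 6, 9, 5]
i: (SA[i-1],SA[i]) lcp shared
  1: (3,4) 1 'a'
  2: (4,10) 0 ''
  3: (10,2) 1 'b'
  4: (2,1) 1 'b'
  5: (1,0) 2 'bb'
  6: (0,8) 1 'b'
  7: (8,7) 0 ''
  8: (7,6) 1 'c'
  9: (6,9) 0 ''
  10: (9,5) 1 'd'

n(n+1)/2 = 11·12/2 = 66
Σ LCP = 0 + 1 + 0 + 1 + 1 + 2 + 1 + 0 + 1 + 0 + 1 = 8
distinct = 66 − 8 = 58

58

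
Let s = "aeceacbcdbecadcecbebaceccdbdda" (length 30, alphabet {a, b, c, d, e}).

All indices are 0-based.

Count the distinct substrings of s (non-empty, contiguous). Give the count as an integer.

rank→(start, suffix):
  0 → (29, 'a')
  1 → (4, 'acbcdbecadcecbebaceccdbdda')
  2 → (20, 'aceccdbdda')
  3 → (12, 'adcecbebaceccdbdda')
  4 → (0, 'aeceacbcdbecadcecbebaceccdbdda')
  5 → (19, 'baceccdbdda')
  6 → (6, 'bcdbecadcecbebaceccdbdda')
  7 → (26, 'bdda')
  8 → (17, 'bebaceccdbdda')
  9 → (9, 'becadcecbebaceccdbdda')
  10 → (11, 'cadcecbebaceccdbdda')
  11 → (5, 'cbcdbecadcecbebaceccdbdda')
  12 → (16, 'cbebaceccdbdda')
  13 → (23, 'ccdbdda')
  14 → (24, 'cdbdda')
  15 → (7, 'cdbecadcecbebaceccdbdda')
  16 → (2, 'ceacbcdbecadcecbebaceccdbdda')
  17 → (14, 'cecbebaceccdbdda')
  18 → (21, 'ceccdbdda')
  19 → (28, 'da')
  20 → (25, 'dbdda')
  21 → (8, 'dbecadcecbebaceccdbdda')
  22 → (13, 'dcecbebaceccdbdda')
  23 → (27, 'dda')
  24 → (3, 'eacbcdbecadcecbebaceccdbdda')
  25 → (18, 'ebaceccdbdda')
  26 → (10, 'ecadcecbebaceccdbdda')
  27 → (15, 'ecbebaceccdbdda')
  28 → (22, 'eccdbdda')
  29 → (1, 'eceacbcdbecadcecbebaceccdbdda')

SA = [29, 4, 20, 12, 0, 19, 6, 26, 17, 9, 11, 5, 16, 23, 24, 7, 2, 14, 21, 28, 25, 8, 13, 27, 3, 18, 10, 15, 22, 1]
rank  pair      lcp
   1  s[29:],s[4:]  1  'a'
   2  s[4:],s[20:]  2  'ac'
   3  s[20:],s[12:]  1  'a'
   4  s[12:],s[0:]  1  'a'
   5  s[0:],s[19:]  0  ''
   6  s[19:],s[6:]  1  'b'
   7  s[6:],s[26:]  1  'b'
   8  s[26:],s[17:]  1  'b'
   9  s[17:],s[9:]  2  'be'
  10  s[9:],s[11:]  0  ''
  11  s[11:],s[5:]  1  'c'
  12  s[5:],s[16:]  2  'cb'
  13  s[16:],s[23:]  1  'c'
  14  s[23:],s[24:]  1  'c'
  15  s[24:],s[7:]  3  'cdb'
  16  s[7:],s[2:]  1  'c'
  17  s[2:],s[14:]  2  'ce'
  18  s[14:],s[21:]  3  'cec'
  19  s[21:],s[28:]  0  ''
  20  s[28:],s[25:]  1  'd'
  21  s[25:],s[8:]  2  'db'
  22  s[8:],s[13:]  1  'd'
  23  s[13:],s[27:]  1  'd'
  24  s[27:],s[3:]  0  ''
  25  s[3:],s[18:]  1  'e'
  26  s[18:],s[10:]  1  'e'
  27  s[10:],s[15:]  2  'ec'
  28  s[15:],s[22:]  2  'ec'
  29  s[22:],s[1:]  2  'ec'

n(n+1)/2 = 30·31/2 = 465
Σ LCP = 0 + 1 + 2 + 1 + 1 + 0 + 1 + 1 + 1 + 2 + 0 + 1 + 2 + 1 + 1 + 3 + 1 + 2 + 3 + 0 + 1 + 2 + 1 + 1 + 0 + 1 + 1 + 2 + 2 + 2 = 37
distinct = 465 − 37 = 428

428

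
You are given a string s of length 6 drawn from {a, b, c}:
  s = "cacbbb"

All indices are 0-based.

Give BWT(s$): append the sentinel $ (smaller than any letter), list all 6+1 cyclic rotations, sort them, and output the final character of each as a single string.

bcbbc$a

rank  rotation last
    0  $cacbbb  b
    1  acbbb$c  c
    2  b$cacbb  b
    3  bb$cacb  b
    4  bbb$cac  c
    5  cacbbb$  $
    6  cbbb$ca  a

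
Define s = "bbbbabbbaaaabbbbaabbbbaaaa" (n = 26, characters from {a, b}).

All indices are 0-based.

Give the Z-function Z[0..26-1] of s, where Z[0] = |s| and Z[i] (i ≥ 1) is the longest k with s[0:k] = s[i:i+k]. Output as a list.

[26, 3, 2, 1, 0, 3, 2, 1, 0, 0, 0, 0, 5, 3, 2, 1, 0, 0, 5, 3, 2, 1, 0, 0, 0, 0]

Z[0]=26
i=1: i≥r, start 0; Z[1]=3 grow→box=[1,4)
i=2: min(r-i=2, Z[1]=3)=2; Z[2]=2
i=3: min(r-i=1, Z[2]=2)=1; Z[3]=1
i=4: i≥r, start 0; Z[4]=0
i=5: i≥r, start 0; Z[5]=3 grow→box=[5,8)
i=6: min(r-i=2, Z[1]=3)=2; Z[6]=2
i=7: min(r-i=1, Z[2]=2)=1; Z[7]=1
i=8: i≥r, start 0; Z[8]=0
i=9: i≥r, start 0; Z[9]=0
i=10: i≥r, start 0; Z[10]=0
i=11: i≥r, start 0; Z[11]=0
i=12: i≥r, start 0; Z[12]=5 grow→box=[12,17)
i=13: min(r-i=4, Z[1]=3)=3; Z[13]=3
i=14: min(r-i=3, Z[2]=2)=2; Z[14]=2
i=15: min(r-i=2, Z[3]=1)=1; Z[15]=1
i=16: min(r-i=1, Z[4]=0)=0; Z[16]=0
i=17: i≥r, start 0; Z[17]=0
i=18: i≥r, start 0; Z[18]=5 grow→box=[18,23)
i=19: min(r-i=4, Z[1]=3)=3; Z[19]=3
i=20: min(r-i=3, Z[2]=2)=2; Z[20]=2
i=21: min(r-i=2, Z[3]=1)=1; Z[21]=1
i=22: min(r-i=1, Z[4]=0)=0; Z[22]=0
i=23: i≥r, start 0; Z[23]=0
i=24: i≥r, start 0; Z[24]=0
i=25: i≥r, start 0; Z[25]=0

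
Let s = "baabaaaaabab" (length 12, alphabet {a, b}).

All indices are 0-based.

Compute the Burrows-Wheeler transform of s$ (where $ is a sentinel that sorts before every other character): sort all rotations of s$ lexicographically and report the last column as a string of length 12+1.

rank  rotation       last
    0  $baabaaaaabab  b
    1  aaaaabab$baab  b
    2  aaaabab$baaba  a
    3  aaabab$baabaa  a
    4  aabaaaaabab$b  b
    5  aabab$baabaaa  a
    6  ab$baabaaaaab  b
    7  abaaaaabab$ba  a
    8  abab$baabaaaa  a
    9  b$baabaaaaaba  a
   10  baaaaabab$baa  a
   11  baabaaaaabab$  $
   12  bab$baabaaaaa  a

bbaababaaaa$a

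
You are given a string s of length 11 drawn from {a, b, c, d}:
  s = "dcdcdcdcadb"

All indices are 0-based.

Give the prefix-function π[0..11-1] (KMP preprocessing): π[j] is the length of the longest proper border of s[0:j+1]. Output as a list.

π[0] = 0
j=1 s[j]='c': π[1]=0 (border '')
j=2 s[j]='d': π[2]=1 (border 'd')
j=3 s[j]='c': π[3]=2 (border 'dc')
j=4 s[j]='d': π[4]=3 (border 'dcd')
j=5 s[j]='c': π[5]=4 (border 'dcdc')
j=6 s[j]='d': π[6]=5 (border 'dcdcd')
j=7 s[j]='c': π[7]=6 (border 'dcdcdc')
j=8 s[j]='a': k: 6→4→2→0; π[8]=0 (border '')
j=9 s[j]='d': π[9]=1 (border 'd')
j=10 s[j]='b': k: 1→0; π[10]=0 (border '')

[0, 0, 1, 2, 3, 4, 5, 6, 0, 1, 0]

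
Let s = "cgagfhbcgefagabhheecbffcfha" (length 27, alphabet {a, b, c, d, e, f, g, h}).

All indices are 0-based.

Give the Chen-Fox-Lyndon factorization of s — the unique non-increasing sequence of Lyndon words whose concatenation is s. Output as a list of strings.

emit factor 1: 'cg' (i=0, period=2)
emit factor 2: 'agfhbcgef' (i=2, period=9)
emit factor 3: 'ag' (i=11, period=2)
emit factor 4: 'abhheecbffcfh' (i=13, period=13)
emit factor 5: 'a' (i=26, period=1)

["cg", "agfhbcgef", "ag", "abhheecbffcfh", "a"]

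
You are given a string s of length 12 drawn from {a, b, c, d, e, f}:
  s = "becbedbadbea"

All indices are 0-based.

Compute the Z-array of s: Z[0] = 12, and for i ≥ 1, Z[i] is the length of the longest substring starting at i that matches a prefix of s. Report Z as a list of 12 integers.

[12, 0, 0, 2, 0, 0, 1, 0, 0, 2, 0, 0]

Z[0]=12
i=1: fresh scan; Z[1]=0
i=2: fresh scan; Z[2]=0
i=3: fresh scan; Z[3]=2 extend→box=[3,5)
i=4: min(r-i=1, Z[1]=0)=0; Z[4]=0
i=5: fresh scan; Z[5]=0
i=6: fresh scan; Z[6]=1 extend→box=[6,7)
i=7: fresh scan; Z[7]=0
i=8: fresh scan; Z[8]=0
i=9: fresh scan; Z[9]=2 extend→box=[9,11)
i=10: min(r-i=1, Z[1]=0)=0; Z[10]=0
i=11: fresh scan; Z[11]=0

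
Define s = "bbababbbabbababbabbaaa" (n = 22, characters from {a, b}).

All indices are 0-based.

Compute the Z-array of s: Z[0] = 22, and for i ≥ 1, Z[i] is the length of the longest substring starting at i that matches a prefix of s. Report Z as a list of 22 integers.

[22, 1, 0, 1, 0, 2, 4, 1, 0, 7, 1, 0, 1, 0, 4, 1, 0, 3, 1, 0, 0, 0]

Z[0]=22
i=1: fresh scan; Z[1]=1 grow→box=[1,2)
i=2: fresh scan; Z[2]=0
i=3: fresh scan; Z[3]=1 grow→box=[3,4)
i=4: fresh scan; Z[4]=0
i=5: fresh scan; Z[5]=2 grow→box=[5,7)
i=6: min(r-i=1, Z[1]=1)=1; Z[6]=4 grow→box=[6,10)
i=7: min(r-i=3, Z[1]=1)=1; Z[7]=1
i=8: min(r-i=2, Z[2]=0)=0; Z[8]=0
i=9: min(r-i=1, Z[3]=1)=1; Z[9]=7 grow→box=[9,16)
i=10: min(r-i=6, Z[1]=1)=1; Z[10]=1
i=11: min(r-i=5, Z[2]=0)=0; Z[11]=0
i=12: min(r-i=4, Z[3]=1)=1; Z[12]=1
i=13: min(r-i=3, Z[4]=0)=0; Z[13]=0
i=14: min(r-i=2, Z[5]=2)=2; Z[14]=4 grow→box=[14,18)
i=15: min(r-i=3, Z[1]=1)=1; Z[15]=1
i=16: min(r-i=2, Z[2]=0)=0; Z[16]=0
i=17: min(r-i=1, Z[3]=1)=1; Z[17]=3 grow→box=[17,20)
i=18: min(r-i=2, Z[1]=1)=1; Z[18]=1
i=19: min(r-i=1, Z[2]=0)=0; Z[19]=0
i=20: fresh scan; Z[20]=0
i=21: fresh scan; Z[21]=0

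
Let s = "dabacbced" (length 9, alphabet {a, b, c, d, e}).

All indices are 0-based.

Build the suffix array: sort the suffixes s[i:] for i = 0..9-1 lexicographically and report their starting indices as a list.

rank | idx | suffix
   0 |   1 | abacbced
   1 |   3 | acbced
   2 |   2 | bacbced
   3 |   5 | bced
   4 |   4 | cbced
   5 |   6 | ced
   6 |   8 | d
   7 |   0 | dabacbced
   8 |   7 | ed

[1, 3, 2, 5, 4, 6, 8, 0, 7]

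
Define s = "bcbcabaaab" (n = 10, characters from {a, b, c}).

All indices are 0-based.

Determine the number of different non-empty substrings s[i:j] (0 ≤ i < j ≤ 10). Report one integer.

rank | idx | suffix
   0 |   6 | aaab
   1 |   7 | aab
   2 |   8 | ab
   3 |   4 | abaaab
   4 |   9 | b
   5 |   5 | baaab
   6 |   2 | bcabaaab
   7 |   0 | bcbcabaaab
   8 |   3 | cabaaab
   9 |   1 | cbcabaaab

SA = [6, 7, 8, 4, 9, 5, 2, 0, 3, 1]
rank  pair      lcp
   1  s[6:],s[7:]  2  'aa'
   2  s[7:],s[8:]  1  'a'
   3  s[8:],s[4:]  2  'ab'
   4  s[4:],s[9:]  0  ''
   5  s[9:],s[5:]  1  'b'
   6  s[5:],s[2:]  1  'b'
   7  s[2:],s[0:]  2  'bc'
   8  s[0:],s[3:]  0  ''
   9  s[3:],s[1:]  1  'c'

n(n+1)/2 = 10·11/2 = 55
Σ LCP = 0 + 2 + 1 + 2 + 0 + 1 + 1 + 2 + 0 + 1 = 10
distinct = 55 − 10 = 45

45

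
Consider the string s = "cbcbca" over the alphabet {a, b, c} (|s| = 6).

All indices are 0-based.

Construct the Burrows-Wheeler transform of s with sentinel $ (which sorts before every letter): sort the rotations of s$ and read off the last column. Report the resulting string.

acccbb$

rank  rotation last
    0  $cbcbca  a
    1  a$cbcbc  c
    2  bca$cbc  c
    3  bcbca$c  c
    4  ca$cbcb  b
    5  cbca$cb  b
    6  cbcbca$  $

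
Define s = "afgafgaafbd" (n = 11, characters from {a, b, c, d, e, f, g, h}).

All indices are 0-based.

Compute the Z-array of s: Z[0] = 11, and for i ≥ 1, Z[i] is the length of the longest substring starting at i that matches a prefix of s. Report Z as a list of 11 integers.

Z[0]=11
i=1: outside box; Z[1]=0
i=2: outside box; Z[2]=0
i=3: outside box; Z[3]=4 grow→box=[3,7)
i=4: min(r-i=3, Z[1]=0)=0; Z[4]=0
i=5: min(r-i=2, Z[2]=0)=0; Z[5]=0
i=6: min(r-i=1, Z[3]=4)=1; Z[6]=1
i=7: outside box; Z[7]=2 grow→box=[7,9)
i=8: min(r-i=1, Z[1]=0)=0; Z[8]=0
i=9: outside box; Z[9]=0
i=10: outside box; Z[10]=0

[11, 0, 0, 4, 0, 0, 1, 2, 0, 0, 0]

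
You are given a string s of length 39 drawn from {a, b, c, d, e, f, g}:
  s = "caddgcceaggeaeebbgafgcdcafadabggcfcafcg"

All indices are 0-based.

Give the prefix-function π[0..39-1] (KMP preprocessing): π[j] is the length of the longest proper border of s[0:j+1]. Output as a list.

[0, 0, 0, 0, 0, 1, 1, 0, 0, 0, 0, 0, 0, 0, 0, 0, 0, 0, 0, 0, 0, 1, 0, 1, 2, 0, 0, 0, 0, 0, 0, 0, 1, 0, 1, 2, 0, 1, 0]

π[0] = 0
j=1 s[j]='a': π[1]=0 (border '')
j=2 s[j]='d': π[2]=0 (border '')
j=3 s[j]='d': π[3]=0 (border '')
j=4 s[j]='g': π[4]=0 (border '')
j=5 s[j]='c': π[5]=1 (border 'c')
j=6 s[j]='c': k: 1→0; π[6]=1 (border 'c')
j=7 s[j]='e': k: 1→0; π[7]=0 (border '')
j=8 s[j]='a': π[8]=0 (border '')
j=9 s[j]='g': π[9]=0 (border '')
j=10 s[j]='g': π[10]=0 (border '')
j=11 s[j]='e': π[11]=0 (border '')
j=12 s[j]='a': π[12]=0 (border '')
j=13 s[j]='e': π[13]=0 (border '')
j=14 s[j]='e': π[14]=0 (border '')
j=15 s[j]='b': π[15]=0 (border '')
j=16 s[j]='b': π[16]=0 (border '')
j=17 s[j]='g': π[17]=0 (border '')
j=18 s[j]='a': π[18]=0 (border '')
j=19 s[j]='f': π[19]=0 (border '')
j=20 s[j]='g': π[20]=0 (border '')
j=21 s[j]='c': π[21]=1 (border 'c')
j=22 s[j]='d': k: 1→0; π[22]=0 (border '')
j=23 s[j]='c': π[23]=1 (border 'c')
j=24 s[j]='a': π[24]=2 (border 'ca')
j=25 s[j]='f': k: 2→0; π[25]=0 (border '')
j=26 s[j]='a': π[26]=0 (border '')
j=27 s[j]='d': π[27]=0 (border '')
j=28 s[j]='a': π[28]=0 (border '')
j=29 s[j]='b': π[29]=0 (border '')
j=30 s[j]='g': π[30]=0 (border '')
j=31 s[j]='g': π[31]=0 (border '')
j=32 s[j]='c': π[32]=1 (border 'c')
j=33 s[j]='f': k: 1→0; π[33]=0 (border '')
j=34 s[j]='c': π[34]=1 (border 'c')
j=35 s[j]='a': π[35]=2 (border 'ca')
j=36 s[j]='f': k: 2→0; π[36]=0 (border '')
j=37 s[j]='c': π[37]=1 (border 'c')
j=38 s[j]='g': k: 1→0; π[38]=0 (border '')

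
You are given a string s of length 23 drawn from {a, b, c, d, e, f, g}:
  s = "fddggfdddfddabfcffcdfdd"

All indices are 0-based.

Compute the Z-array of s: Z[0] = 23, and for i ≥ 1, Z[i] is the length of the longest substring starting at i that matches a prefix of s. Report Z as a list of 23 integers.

Z[0]=23
i=1: fresh scan; Z[1]=0
i=2: fresh scan; Z[2]=0
i=3: fresh scan; Z[3]=0
i=4: fresh scan; Z[4]=0
i=5: fresh scan; Z[5]=3 scan→box=[5,8)
i=6: min(r-i=2, Z[1]=0)=0; Z[6]=0
i=7: min(r-i=1, Z[2]=0)=0; Z[7]=0
i=8: fresh scan; Z[8]=0
i=9: fresh scan; Z[9]=3 scan→box=[9,12)
i=10: min(r-i=2, Z[1]=0)=0; Z[10]=0
i=11: min(r-i=1, Z[2]=0)=0; Z[11]=0
i=12: fresh scan; Z[12]=0
i=13: fresh scan; Z[13]=0
i=14: fresh scan; Z[14]=1 scan→box=[14,15)
i=15: fresh scan; Z[15]=0
i=16: fresh scan; Z[16]=1 scan→box=[16,17)
i=17: fresh scan; Z[17]=1 scan→box=[17,18)
i=18: fresh scan; Z[18]=0
i=19: fresh scan; Z[19]=0
i=20: fresh scan; Z[20]=3 scan→box=[20,23)
i=21: min(r-i=2, Z[1]=0)=0; Z[21]=0
i=22: min(r-i=1, Z[2]=0)=0; Z[22]=0

[23, 0, 0, 0, 0, 3, 0, 0, 0, 3, 0, 0, 0, 0, 1, 0, 1, 1, 0, 0, 3, 0, 0]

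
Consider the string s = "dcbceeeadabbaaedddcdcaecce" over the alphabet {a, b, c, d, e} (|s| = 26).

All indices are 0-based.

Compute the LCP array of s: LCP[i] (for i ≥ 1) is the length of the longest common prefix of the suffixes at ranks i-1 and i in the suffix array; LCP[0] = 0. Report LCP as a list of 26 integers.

[0, 1, 1, 1, 2, 0, 1, 1, 0, 1, 1, 1, 1, 2, 0, 1, 2, 2, 1, 2, 0, 1, 1, 1, 1, 2]

rank→(start, suffix):
  0 → (12, 'aaedddcdcaecce')
  1 → (9, 'abbaaedddcdcaecce')
  2 → (7, 'adabbaaedddcdcaecce')
  3 → (21, 'aecce')
  4 → (13, 'aedddcdcaecce')
  5 → (11, 'baaedddcdcaecce')
  6 → (10, 'bbaaedddcdcaecce')
  7 → (2, 'bceeeadabbaaedddcdcaecce')
  8 → (20, 'caecce')
  9 → (1, 'cbceeeadabbaaedddcdcaecce')
  10 → (23, 'cce')
  11 → (18, 'cdcaecce')
  12 → (24, 'ce')
  13 → (3, 'ceeeadabbaaedddcdcaecce')
  14 → (8, 'dabbaaedddcdcaecce')
  15 → (19, 'dcaecce')
  16 → (0, 'dcbceeeadabbaaedddcdcaecce')
  17 → (17, 'dcdcaecce')
  18 → (16, 'ddcdcaecce')
  19 → (15, 'dddcdcaecce')
  20 → (25, 'e')
  21 → (6, 'eadabbaaedddcdcaecce')
  22 → (22, 'ecce')
  23 → (14, 'edddcdcaecce')
  24 → (5, 'eeadabbaaedddcdcaecce')
  25 → (4, 'eeeadabbaaedddcdcaecce')

SA = [12, 9, 7, 21, 13, 11, 10, 2, 20, 1, 23, 18, 24, 3, 8, 19, 0, 17, 16, 15, 25, 6, 22, 14, 5, 4]
[i] adj suffixes → lcp
  [1] 12/9 → 1 ('a')
  [2] 9/7 → 1 ('a')
  [3] 7/21 → 1 ('a')
  [4] 21/13 → 2 ('ae')
  [5] 13/11 → 0 ('')
  [6] 11/10 → 1 ('b')
  [7] 10/2 → 1 ('b')
  [8] 2/20 → 0 ('')
  [9] 20/1 → 1 ('c')
  [10] 1/23 → 1 ('c')
  [11] 23/18 → 1 ('c')
  [12] 18/24 → 1 ('c')
  [13] 24/3 → 2 ('ce')
  [14] 3/8 → 0 ('')
  [15] 8/19 → 1 ('d')
  [16] 19/0 → 2 ('dc')
  [17] 0/17 → 2 ('dc')
  [18] 17/16 → 1 ('d')
  [19] 16/15 → 2 ('dd')
  [20] 15/25 → 0 ('')
  [21] 25/6 → 1 ('e')
  [22] 6/22 → 1 ('e')
  [23] 22/14 → 1 ('e')
  [24] 14/5 → 1 ('e')
  [25] 5/4 → 2 ('ee')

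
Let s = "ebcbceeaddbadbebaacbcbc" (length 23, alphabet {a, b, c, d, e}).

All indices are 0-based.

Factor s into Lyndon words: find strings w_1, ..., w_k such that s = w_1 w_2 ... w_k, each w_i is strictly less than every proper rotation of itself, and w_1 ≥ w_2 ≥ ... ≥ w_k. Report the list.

["e", "bcbcee", "addb", "adbeb", "aacbcbc"]

emit factor 1: 'e' (i=0, period=1)
emit factor 2: 'bcbcee' (i=1, period=6)
emit factor 3: 'addb' (i=7, period=4)
emit factor 4: 'adbeb' (i=11, period=5)
emit factor 5: 'aacbcbc' (i=16, period=7)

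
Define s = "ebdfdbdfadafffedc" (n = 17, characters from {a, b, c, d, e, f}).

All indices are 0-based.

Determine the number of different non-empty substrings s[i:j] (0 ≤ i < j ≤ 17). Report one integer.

138

rank | idx | suffix
   0 |   8 | adafffedc
   1 |  10 | afffedc
   2 |   5 | bdfadafffedc
   3 |   1 | bdfdbdfadafffedc
   4 |  16 | c
   5 |   9 | dafffedc
   6 |   4 | dbdfadafffedc
   7 |  15 | dc
   8 |   6 | dfadafffedc
   9 |   2 | dfdbdfadafffedc
  10 |   0 | ebdfdbdfadafffedc
  11 |  14 | edc
  12 |   7 | fadafffedc
  13 |   3 | fdbdfadafffedc
  14 |  13 | fedc
  15 |  12 | ffedc
  16 |  11 | fffedc

SA = [8, 10, 5, 1, 16, 9, 4, 15, 6, 2, 0, 14, 7, 3, 13, 12, 11]
[i] adj suffixes → lcp
  [1] 8/10 → 1 ('a')
  [2] 10/5 → 0 ('')
  [3] 5/1 → 3 ('bdf')
  [4] 1/16 → 0 ('')
  [5] 16/9 → 0 ('')
  [6] 9/4 → 1 ('d')
  [7] 4/15 → 1 ('d')
  [8] 15/6 → 1 ('d')
  [9] 6/2 → 2 ('df')
  [10] 2/0 → 0 ('')
  [11] 0/14 → 1 ('e')
  [12] 14/7 → 0 ('')
  [13] 7/3 → 1 ('f')
  [14] 3/13 → 1 ('f')
  [15] 13/12 → 1 ('f')
  [16] 12/11 → 2 ('ff')

n(n+1)/2 = 17·18/2 = 153
Σ LCP = 0 + 1 + 0 + 3 + 0 + 0 + 1 + 1 + 1 + 2 + 0 + 1 + 0 + 1 + 1 + 1 + 2 = 15
distinct = 153 − 15 = 138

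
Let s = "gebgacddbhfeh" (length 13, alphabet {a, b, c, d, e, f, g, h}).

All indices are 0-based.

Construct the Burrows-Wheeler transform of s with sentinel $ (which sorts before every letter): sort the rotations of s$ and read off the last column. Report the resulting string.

rank  rotation        last
    0  $gebgacddbhfeh  h
    1  acddbhfeh$gebg  g
    2  bgacddbhfeh$ge  e
    3  bhfeh$gebgacdd  d
    4  cddbhfeh$gebga  a
    5  dbhfeh$gebgacd  d
    6  ddbhfeh$gebgac  c
    7  ebgacddbhfeh$g  g
    8  eh$gebgacddbhf  f
    9  feh$gebgacddbh  h
   10  gacddbhfeh$geb  b
   11  gebgacddbhfeh$  $
   12  h$gebgacddbhfe  e
   13  hfeh$gebgacddb  b

hgedadcgfhb$eb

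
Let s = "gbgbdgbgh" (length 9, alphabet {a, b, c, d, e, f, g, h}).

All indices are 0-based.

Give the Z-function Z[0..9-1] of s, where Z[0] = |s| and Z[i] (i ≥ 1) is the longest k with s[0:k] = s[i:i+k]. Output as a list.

Z[0]=9
i=1: outside box; Z[1]=0
i=2: outside box; Z[2]=2 scan→box=[2,4)
i=3: min(r-i=1, Z[1]=0)=0; Z[3]=0
i=4: outside box; Z[4]=0
i=5: outside box; Z[5]=3 scan→box=[5,8)
i=6: min(r-i=2, Z[1]=0)=0; Z[6]=0
i=7: min(r-i=1, Z[2]=2)=1; Z[7]=1
i=8: outside box; Z[8]=0

[9, 0, 2, 0, 0, 3, 0, 1, 0]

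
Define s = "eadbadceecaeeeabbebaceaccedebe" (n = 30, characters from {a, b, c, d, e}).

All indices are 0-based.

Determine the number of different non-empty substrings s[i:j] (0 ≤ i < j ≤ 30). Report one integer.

rank | idx | suffix
   0 |  14 | abbebaceaccedebe
   1 |  22 | accedebe
   2 |  19 | aceaccedebe
   3 |   1 | adbadceecaeeeabbebaceaccedebe
   4 |   4 | adceecaeeeabbebaceaccedebe
   5 |  10 | aeeeabbebaceaccedebe
   6 |  18 | baceaccedebe
   7 |   3 | badceecaeeeabbebaceaccedebe
   8 |  15 | bbebaceaccedebe
   9 |  28 | be
  10 |  16 | bebaceaccedebe
  11 |   9 | caeeeabbebaceaccedebe
  12 |  23 | ccedebe
  13 |  20 | ceaccedebe
  14 |  24 | cedebe
  15 |   6 | ceecaeeeabbebaceaccedebe
  16 |   2 | dbadceecaeeeabbebaceaccedebe
  17 |   5 | dceecaeeeabbebaceaccedebe
  18 |  26 | debe
  19 |  29 | e
  20 |  13 | eabbebaceaccedebe
  21 |  21 | eaccedebe
  22 |   0 | eadbadceecaeeeabbebaceaccedebe
  23 |  17 | ebaceaccedebe
  24 |  27 | ebe
  25 |   8 | ecaeeeabbebaceaccedebe
  26 |  25 | edebe
  27 |  12 | eeabbebaceaccedebe
  28 |   7 | eecaeeeabbebaceaccedebe
  29 |  11 | eeeabbebaceaccedebe

SA = [14, 22, 19, 1, 4, 10, 18, 3, 15, 28, 16, 9, 23, 20, 24, 6, 2, 5, 26, 29, 13, 21, 0, 17, 27, 8, 25, 12, 7, 11]
rank  pair      lcp
   1  s[14:],s[22:]  1  'a'
   2  s[22:],s[19:]  2  'ac'
   3  s[19:],s[1:]  1  'a'
   4  s[1:],s[4:]  2  'ad'
   5  s[4:],s[10:]  1  'a'
   6  s[10:],s[18:]  0  ''
   7  s[18:],s[3:]  2  'ba'
   8  s[3:],s[15:]  1  'b'
   9  s[15:],s[28:]  1  'b'
  10  s[28:],s[16:]  2  'be'
  11  s[16:],s[9:]  0  ''
  12  s[9:],s[23:]  1  'c'
  13  s[23:],s[20:]  1  'c'
  14  s[20:],s[24:]  2  'ce'
  15  s[24:],s[6:]  2  'ce'
  16  s[6:],s[2:]  0  ''
  17  s[2:],s[5:]  1  'd'
  18  s[5:],s[26:]  1  'd'
  19  s[26:],s[29:]  0  ''
  20  s[29:],s[13:]  1  'e'
  21  s[13:],s[21:]  2  'ea'
  22  s[21:],s[0:]  2  'ea'
  23  s[0:],s[17:]  1  'e'
  24  s[17:],s[27:]  2  'eb'
  25  s[27:],s[8:]  1  'e'
  26  s[8:],s[25:]  1  'e'
  27  s[25:],s[12:]  1  'e'
  28  s[12:],s[7:]  2  'ee'
  29  s[7:],s[11:]  2  'ee'

n(n+1)/2 = 30·31/2 = 465
Σ LCP = 0 + 1 + 2 + 1 + 2 + 1 + 0 + 2 + 1 + 1 + 2 + 0 + 1 + 1 + 2 + 2 + 0 + 1 + 1 + 0 + 1 + 2 + 2 + 1 + 2 + 1 + 1 + 1 + 2 + 2 = 36
distinct = 465 − 36 = 429

429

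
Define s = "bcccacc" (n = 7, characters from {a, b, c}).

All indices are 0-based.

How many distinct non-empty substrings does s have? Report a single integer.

22

sorted suffixes:
  #0 SA[0]=4  'acc'
  #1 SA[1]=0  'bcccacc'
  #2 SA[2]=6  'c'
  #3 SA[3]=3  'cacc'
  #4 SA[4]=5  'cc'
  #5 SA[5]=2  'ccacc'
  #6 SA[6]=1  'cccacc'

SA = [4, 0, 6, 3, 5, 2, 1]
rank  pair      lcp
   1  s[4:],s[0:]  0  ''
   2  s[0:],s[6:]  0  ''
   3  s[6:],s[3:]  1  'c'
   4  s[3:],s[5:]  1  'c'
   5  s[5:],s[2:]  2  'cc'
   6  s[2:],s[1:]  2  'cc'

n(n+1)/2 = 7·8/2 = 28
Σ LCP = 0 + 0 + 0 + 1 + 1 + 2 + 2 = 6
distinct = 28 − 6 = 22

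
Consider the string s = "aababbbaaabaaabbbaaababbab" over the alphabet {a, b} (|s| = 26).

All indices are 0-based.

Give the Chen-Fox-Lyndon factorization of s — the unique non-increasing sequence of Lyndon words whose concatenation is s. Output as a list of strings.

emit factor 1: 'aababbb' (i=0, period=7)
emit factor 2: 'aaabaaabbbaaababbab' (i=7, period=19)

["aababbb", "aaabaaabbbaaababbab"]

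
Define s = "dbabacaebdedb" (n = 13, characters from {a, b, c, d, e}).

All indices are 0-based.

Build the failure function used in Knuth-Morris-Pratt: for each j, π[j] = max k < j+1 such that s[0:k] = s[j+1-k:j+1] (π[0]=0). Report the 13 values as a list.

π[0] = 0
j=1 s[j]='b': π[1]=0 (border '')
j=2 s[j]='a': π[2]=0 (border '')
j=3 s[j]='b': π[3]=0 (border '')
j=4 s[j]='a': π[4]=0 (border '')
j=5 s[j]='c': π[5]=0 (border '')
j=6 s[j]='a': π[6]=0 (border '')
j=7 s[j]='e': π[7]=0 (border '')
j=8 s[j]='b': π[8]=0 (border '')
j=9 s[j]='d': π[9]=1 (border 'd')
j=10 s[j]='e': k: 1→0; π[10]=0 (border '')
j=11 s[j]='d': π[11]=1 (border 'd')
j=12 s[j]='b': π[12]=2 (border 'db')

[0, 0, 0, 0, 0, 0, 0, 0, 0, 1, 0, 1, 2]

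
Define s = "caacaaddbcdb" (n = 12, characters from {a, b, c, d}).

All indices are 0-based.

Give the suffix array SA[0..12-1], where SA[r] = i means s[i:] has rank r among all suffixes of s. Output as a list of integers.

[1, 4, 2, 5, 11, 8, 0, 3, 9, 10, 7, 6]

rank→(start, suffix):
  0 → (1, 'aacaaddbcdb')
  1 → (4, 'aaddbcdb')
  2 → (2, 'acaaddbcdb')
  3 → (5, 'addbcdb')
  4 → (11, 'b')
  5 → (8, 'bcdb')
  6 → (0, 'caacaaddbcdb')
  7 → (3, 'caaddbcdb')
  8 → (9, 'cdb')
  9 → (10, 'db')
  10 → (7, 'dbcdb')
  11 → (6, 'ddbcdb')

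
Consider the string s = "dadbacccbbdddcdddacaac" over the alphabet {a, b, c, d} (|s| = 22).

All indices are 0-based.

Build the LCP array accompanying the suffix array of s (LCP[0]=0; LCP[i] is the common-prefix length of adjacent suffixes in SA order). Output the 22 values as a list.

rank | idx | suffix
   0 |  19 | aac
   1 |  20 | ac
   2 |  17 | acaac
   3 |   4 | acccbbdddcdddacaac
   4 |   1 | adbacccbbdddcdddacaac
   5 |   3 | bacccbbdddcdddacaac
   6 |   8 | bbdddcdddacaac
   7 |   9 | bdddcdddacaac
   8 |  21 | c
   9 |  18 | caac
  10 |   7 | cbbdddcdddacaac
  11 |   6 | ccbbdddcdddacaac
  12 |   5 | cccbbdddcdddacaac
  13 |  13 | cdddacaac
  14 |  16 | dacaac
  15 |   0 | dadbacccbbdddcdddacaac
  16 |   2 | dbacccbbdddcdddacaac
  17 |  12 | dcdddacaac
  18 |  15 | ddacaac
  19 |  11 | ddcdddacaac
  20 |  14 | dddacaac
  21 |  10 | dddcdddacaac

SA = [19, 20, 17, 4, 1, 3, 8, 9, 21, 18, 7, 6, 5, 13, 16, 0, 2, 12, 15, 11, 14, 10]
i: (SA[i-1],SA[i]) lcp shared
  1: (19,20) 1 'a'
  2: (20,17) 2 'ac'
  3: (17,4) 2 'ac'
  4: (4,1) 1 'a'
  5: (1,3) 0 ''
  6: (3,8) 1 'b'
  7: (8,9) 1 'b'
  8: (9,21) 0 ''
  9: (21,18) 1 'c'
  10: (18,7) 1 'c'
  11: (7,6) 1 'c'
  12: (6,5) 2 'cc'
  13: (5,13) 1 'c'
  14: (13,16) 0 ''
  15: (16,0) 2 'da'
  16: (0,2) 1 'd'
  17: (2,12) 1 'd'
  18: (12,15) 1 'd'
  19: (15,11) 2 'dd'
  20: (11,14) 2 'dd'
  21: (14,10) 3 'ddd'

[0, 1, 2, 2, 1, 0, 1, 1, 0, 1, 1, 1, 2, 1, 0, 2, 1, 1, 1, 2, 2, 3]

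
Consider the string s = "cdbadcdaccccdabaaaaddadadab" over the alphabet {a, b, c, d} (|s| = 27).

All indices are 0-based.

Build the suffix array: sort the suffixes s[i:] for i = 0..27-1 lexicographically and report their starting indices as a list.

rank→(start, suffix):
  0 → (15, 'aaaaddadadab')
  1 → (16, 'aaaddadadab')
  2 → (17, 'aaddadadab')
  3 → (25, 'ab')
  4 → (13, 'abaaaaddadadab')
  5 → (7, 'accccdabaaaaddadadab')
  6 → (23, 'adab')
  7 → (21, 'adadab')
  8 → (3, 'adcdaccccdabaaaaddadadab')
  9 → (18, 'addadadab')
  10 → (26, 'b')
  11 → (14, 'baaaaddadadab')
  12 → (2, 'badcdaccccdabaaaaddadadab')
  13 → (8, 'ccccdabaaaaddadadab')
  14 → (9, 'cccdabaaaaddadadab')
  15 → (10, 'ccdabaaaaddadadab')
  16 → (11, 'cdabaaaaddadadab')
  17 → (5, 'cdaccccdabaaaaddadadab')
  18 → (0, 'cdbadcdaccccdabaaaaddadadab')
  19 → (24, 'dab')
  20 → (12, 'dabaaaaddadadab')
  21 → (6, 'daccccdabaaaaddadadab')
  22 → (22, 'dadab')
  23 → (20, 'dadadab')
  24 → (1, 'dbadcdaccccdabaaaaddadadab')
  25 → (4, 'dcdaccccdabaaaaddadadab')
  26 → (19, 'ddadadab')

[15, 16, 17, 25, 13, 7, 23, 21, 3, 18, 26, 14, 2, 8, 9, 10, 11, 5, 0, 24, 12, 6, 22, 20, 1, 4, 19]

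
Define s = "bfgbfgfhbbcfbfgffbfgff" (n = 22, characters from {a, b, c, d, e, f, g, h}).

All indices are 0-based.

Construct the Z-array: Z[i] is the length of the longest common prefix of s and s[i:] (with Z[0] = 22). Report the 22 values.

Z[0]=22
i=1: i≥r, start 0; Z[1]=0
i=2: i≥r, start 0; Z[2]=0
i=3: i≥r, start 0; Z[3]=3 extend→box=[3,6)
i=4: min(r-i=2, Z[1]=0)=0; Z[4]=0
i=5: min(r-i=1, Z[2]=0)=0; Z[5]=0
i=6: i≥r, start 0; Z[6]=0
i=7: i≥r, start 0; Z[7]=0
i=8: i≥r, start 0; Z[8]=1 extend→box=[8,9)
i=9: i≥r, start 0; Z[9]=1 extend→box=[9,10)
i=10: i≥r, start 0; Z[10]=0
i=11: i≥r, start 0; Z[11]=0
i=12: i≥r, start 0; Z[12]=3 extend→box=[12,15)
i=13: min(r-i=2, Z[1]=0)=0; Z[13]=0
i=14: min(r-i=1, Z[2]=0)=0; Z[14]=0
i=15: i≥r, start 0; Z[15]=0
i=16: i≥r, start 0; Z[16]=0
i=17: i≥r, start 0; Z[17]=3 extend→box=[17,20)
i=18: min(r-i=2, Z[1]=0)=0; Z[18]=0
i=19: min(r-i=1, Z[2]=0)=0; Z[19]=0
i=20: i≥r, start 0; Z[20]=0
i=21: i≥r, start 0; Z[21]=0

[22, 0, 0, 3, 0, 0, 0, 0, 1, 1, 0, 0, 3, 0, 0, 0, 0, 3, 0, 0, 0, 0]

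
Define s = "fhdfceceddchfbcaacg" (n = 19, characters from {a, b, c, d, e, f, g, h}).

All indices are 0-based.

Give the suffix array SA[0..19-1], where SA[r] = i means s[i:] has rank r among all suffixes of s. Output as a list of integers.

sorted suffixes:
  #0 SA[0]=15  'aacg'
  #1 SA[1]=16  'acg'
  #2 SA[2]=13  'bcaacg'
  #3 SA[3]=14  'caacg'
  #4 SA[4]=4  'ceceddchfbcaacg'
  #5 SA[5]=6  'ceddchfbcaacg'
  #6 SA[6]=17  'cg'
  #7 SA[7]=10  'chfbcaacg'
  #8 SA[8]=9  'dchfbcaacg'
  #9 SA[9]=8  'ddchfbcaacg'
  #10 SA[10]=2  'dfceceddchfbcaacg'
  #11 SA[11]=5  'eceddchfbcaacg'
  #12 SA[12]=7  'eddchfbcaacg'
  #13 SA[13]=12  'fbcaacg'
  #14 SA[14]=3  'fceceddchfbcaacg'
  #15 SA[15]=0  'fhdfceceddchfbcaacg'
  #16 SA[16]=18  'g'
  #17 SA[17]=1  'hdfceceddchfbcaacg'
  #18 SA[18]=11  'hfbcaacg'

[15, 16, 13, 14, 4, 6, 17, 10, 9, 8, 2, 5, 7, 12, 3, 0, 18, 1, 11]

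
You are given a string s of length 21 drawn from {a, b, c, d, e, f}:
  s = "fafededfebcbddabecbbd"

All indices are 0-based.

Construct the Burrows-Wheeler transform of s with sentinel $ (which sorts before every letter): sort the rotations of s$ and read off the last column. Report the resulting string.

ddfcebcaebbdbeefbfd$da

rank  rotation                last
    0  $fafededfebcbddabecbbd  d
    1  abecbbd$fafededfebcbdd  d
    2  afededfebcbddabecbbd$f  f
    3  bbd$fafededfebcbddabec  c
    4  bcbddabecbbd$fafededfe  e
    5  bd$fafededfebcbddabecb  b
    6  bddabecbbd$fafededfebc  c
    7  becbbd$fafededfebcbdda  a
    8  cbbd$fafededfebcbddabe  e
    9  cbddabecbbd$fafededfeb  b
   10  d$fafededfebcbddabecbb  b
   11  dabecbbd$fafededfebcbd  d
   12  ddabecbbd$fafededfebcb  b
   13  dedfebcbddabecbbd$fafe  e
   14  dfebcbddabecbbd$fafede  e
   15  ebcbddabecbbd$fafededf  f
   16  ecbbd$fafededfebcbddab  b
   17  ededfebcbddabecbbd$faf  f
   18  edfebcbddabecbbd$fafed  d
   19  fafededfebcbddabecbbd$  $
   20  febcbddabecbbd$fafeded  d
   21  fededfebcbddabecbbd$fa  a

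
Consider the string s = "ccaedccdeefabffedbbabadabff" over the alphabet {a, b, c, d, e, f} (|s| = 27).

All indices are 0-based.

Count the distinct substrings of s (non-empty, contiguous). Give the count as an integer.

347

rank→(start, suffix):
  0 → (19, 'abadabff')
  1 → (23, 'abff')
  2 → (11, 'abffedbbabadabff')
  3 → (21, 'adabff')
  4 → (2, 'aedccdeefabffedbbabadabff')
  5 → (18, 'babadabff')
  6 → (20, 'badabff')
  7 → (17, 'bbabadabff')
  8 → (24, 'bff')
  9 → (12, 'bffedbbabadabff')
  10 → (1, 'caedccdeefabffedbbabadabff')
  11 → (0, 'ccaedccdeefabffedbbabadabff')
  12 → (5, 'ccdeefabffedbbabadabff')
  13 → (6, 'cdeefabffedbbabadabff')
  14 → (22, 'dabff')
  15 → (16, 'dbbabadabff')
  16 → (4, 'dccdeefabffedbbabadabff')
  17 → (7, 'deefabffedbbabadabff')
  18 → (15, 'edbbabadabff')
  19 → (3, 'edccdeefabffedbbabadabff')
  20 → (8, 'eefabffedbbabadabff')
  21 → (9, 'efabffedbbabadabff')
  22 → (26, 'f')
  23 → (10, 'fabffedbbabadabff')
  24 → (14, 'fedbbabadabff')
  25 → (25, 'ff')
  26 → (13, 'ffedbbabadabff')

SA = [19, 23, 11, 21, 2, 18, 20, 17, 24, 12, 1, 0, 5, 6, 22, 16, 4, 7, 15, 3, 8, 9, 26, 10, 14, 25, 13]
i: (SA[i-1],SA[i]) lcp shared
  1: (19,23) 2 'ab'
  2: (23,11) 4 'abff'
  3: (11,21) 1 'a'
  4: (21,2) 1 'a'
  5: (2,18) 0 ''
  6: (18,20) 2 'ba'
  7: (20,17) 1 'b'
  8: (17,24) 1 'b'
  9: (24,12) 3 'bff'
  10: (12,1) 0 ''
  11: (1,0) 1 'c'
  12: (0,5) 2 'cc'
  13: (5,6) 1 'c'
  14: (6,22) 0 ''
  15: (22,16) 1 'd'
  16: (16,4) 1 'd'
  17: (4,7) 1 'd'
  18: (7,15) 0 ''
  19: (15,3) 2 'ed'
  20: (3,8) 1 'e'
  21: (8,9) 1 'e'
  22: (9,26) 0 ''
  23: (26,10) 1 'f'
  24: (10,14) 1 'f'
  25: (14,25) 1 'f'
  26: (25,13) 2 'ff'

n(n+1)/2 = 27·28/2 = 378
Σ LCP = 0 + 2 + 4 + 1 + 1 + 0 + 2 + 1 + 1 + 3 + 0 + 1 + 2 + 1 + 0 + 1 + 1 + 1 + 0 + 2 + 1 + 1 + 0 + 1 + 1 + 1 + 2 = 31
distinct = 378 − 31 = 347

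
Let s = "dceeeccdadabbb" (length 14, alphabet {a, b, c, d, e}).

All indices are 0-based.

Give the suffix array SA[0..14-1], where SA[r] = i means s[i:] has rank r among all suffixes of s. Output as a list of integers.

rank | idx | suffix
   0 |  10 | abbb
   1 |   8 | adabbb
   2 |  13 | b
   3 |  12 | bb
   4 |  11 | bbb
   5 |   5 | ccdadabbb
   6 |   6 | cdadabbb
   7 |   1 | ceeeccdadabbb
   8 |   9 | dabbb
   9 |   7 | dadabbb
  10 |   0 | dceeeccdadabbb
  11 |   4 | eccdadabbb
  12 |   3 | eeccdadabbb
  13 |   2 | eeeccdadabbb

[10, 8, 13, 12, 11, 5, 6, 1, 9, 7, 0, 4, 3, 2]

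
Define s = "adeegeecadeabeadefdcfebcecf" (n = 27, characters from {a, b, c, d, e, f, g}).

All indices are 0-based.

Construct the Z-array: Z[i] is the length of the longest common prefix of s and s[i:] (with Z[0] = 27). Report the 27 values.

Z[0]=27
i=1: fresh scan; Z[1]=0
i=2: fresh scan; Z[2]=0
i=3: fresh scan; Z[3]=0
i=4: fresh scan; Z[4]=0
i=5: fresh scan; Z[5]=0
i=6: fresh scan; Z[6]=0
i=7: fresh scan; Z[7]=0
i=8: fresh scan; Z[8]=3 scan→box=[8,11)
i=9: min(r-i=2, Z[1]=0)=0; Z[9]=0
i=10: min(r-i=1, Z[2]=0)=0; Z[10]=0
i=11: fresh scan; Z[11]=1 scan→box=[11,12)
i=12: fresh scan; Z[12]=0
i=13: fresh scan; Z[13]=0
i=14: fresh scan; Z[14]=3 scan→box=[14,17)
i=15: min(r-i=2, Z[1]=0)=0; Z[15]=0
i=16: min(r-i=1, Z[2]=0)=0; Z[16]=0
i=17: fresh scan; Z[17]=0
i=18: fresh scan; Z[18]=0
i=19: fresh scan; Z[19]=0
i=20: fresh scan; Z[20]=0
i=21: fresh scan; Z[21]=0
i=22: fresh scan; Z[22]=0
i=23: fresh scan; Z[23]=0
i=24: fresh scan; Z[24]=0
i=25: fresh scan; Z[25]=0
i=26: fresh scan; Z[26]=0

[27, 0, 0, 0, 0, 0, 0, 0, 3, 0, 0, 1, 0, 0, 3, 0, 0, 0, 0, 0, 0, 0, 0, 0, 0, 0, 0]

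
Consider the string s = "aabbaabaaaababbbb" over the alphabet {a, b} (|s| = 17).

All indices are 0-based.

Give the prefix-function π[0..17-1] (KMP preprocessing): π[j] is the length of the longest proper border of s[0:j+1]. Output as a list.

[0, 1, 0, 0, 1, 2, 3, 1, 2, 2, 2, 3, 1, 0, 0, 0, 0]

π[0] = 0
j=1 s[j]='a': π[1]=1 (border 'a')
j=2 s[j]='b': k: 1→0; π[2]=0 (border '')
j=3 s[j]='b': π[3]=0 (border '')
j=4 s[j]='a': π[4]=1 (border 'a')
j=5 s[j]='a': π[5]=2 (border 'aa')
j=6 s[j]='b': π[6]=3 (border 'aab')
j=7 s[j]='a': k: 3→0; π[7]=1 (border 'a')
j=8 s[j]='a': π[8]=2 (border 'aa')
j=9 s[j]='a': k: 2→1; π[9]=2 (border 'aa')
j=10 s[j]='a': k: 2→1; π[10]=2 (border 'aa')
j=11 s[j]='b': π[11]=3 (border 'aab')
j=12 s[j]='a': k: 3→0; π[12]=1 (border 'a')
j=13 s[j]='b': k: 1→0; π[13]=0 (border '')
j=14 s[j]='b': π[14]=0 (border '')
j=15 s[j]='b': π[15]=0 (border '')
j=16 s[j]='b': π[16]=0 (border '')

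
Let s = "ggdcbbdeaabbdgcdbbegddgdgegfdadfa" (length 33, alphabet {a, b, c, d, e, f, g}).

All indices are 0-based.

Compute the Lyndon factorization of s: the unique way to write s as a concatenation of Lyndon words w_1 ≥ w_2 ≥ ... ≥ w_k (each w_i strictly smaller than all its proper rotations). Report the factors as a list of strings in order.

emit factor 1: 'g' (i=0, period=1)
emit factor 2: 'g' (i=1, period=1)
emit factor 3: 'd' (i=2, period=1)
emit factor 4: 'c' (i=3, period=1)
emit factor 5: 'bbde' (i=4, period=4)
emit factor 6: 'aabbdgcdbbegddgdgegfdadf' (i=8, period=24)
emit factor 7: 'a' (i=32, period=1)

["g", "g", "d", "c", "bbde", "aabbdgcdbbegddgdgegfdadf", "a"]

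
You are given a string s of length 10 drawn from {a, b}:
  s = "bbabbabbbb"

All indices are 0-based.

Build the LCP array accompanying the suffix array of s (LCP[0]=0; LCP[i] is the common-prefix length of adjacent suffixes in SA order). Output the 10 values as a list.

[0, 3, 0, 1, 4, 1, 2, 5, 2, 3]

rank | idx | suffix
   0 |   2 | abbabbbb
   1 |   5 | abbbb
   2 |   9 | b
   3 |   1 | babbabbbb
   4 |   4 | babbbb
   5 |   8 | bb
   6 |   0 | bbabbabbbb
   7 |   3 | bbabbbb
   8 |   7 | bbb
   9 |   6 | bbbb

SA = [2, 5, 9, 1, 4, 8, 0, 3, 7, 6]
[i] adj suffixes → lcp
  [1] 2/5 → 3 ('abb')
  [2] 5/9 → 0 ('')
  [3] 9/1 → 1 ('b')
  [4] 1/4 → 4 ('babb')
  [5] 4/8 → 1 ('b')
  [6] 8/0 → 2 ('bb')
  [7] 0/3 → 5 ('bbabb')
  [8] 3/7 → 2 ('bb')
  [9] 7/6 → 3 ('bbb')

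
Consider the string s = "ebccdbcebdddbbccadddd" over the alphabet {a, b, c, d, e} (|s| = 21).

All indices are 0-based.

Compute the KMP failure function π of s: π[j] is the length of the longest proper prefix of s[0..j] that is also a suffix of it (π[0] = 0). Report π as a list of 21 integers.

π[0] = 0
j=1 s[j]='b': π[1]=0 (border '')
j=2 s[j]='c': π[2]=0 (border '')
j=3 s[j]='c': π[3]=0 (border '')
j=4 s[j]='d': π[4]=0 (border '')
j=5 s[j]='b': π[5]=0 (border '')
j=6 s[j]='c': π[6]=0 (border '')
j=7 s[j]='e': π[7]=1 (border 'e')
j=8 s[j]='b': π[8]=2 (border 'eb')
j=9 s[j]='d': k: 2→0; π[9]=0 (border '')
j=10 s[j]='d': π[10]=0 (border '')
j=11 s[j]='d': π[11]=0 (border '')
j=12 s[j]='b': π[12]=0 (border '')
j=13 s[j]='b': π[13]=0 (border '')
j=14 s[j]='c': π[14]=0 (border '')
j=15 s[j]='c': π[15]=0 (border '')
j=16 s[j]='a': π[16]=0 (border '')
j=17 s[j]='d': π[17]=0 (border '')
j=18 s[j]='d': π[18]=0 (border '')
j=19 s[j]='d': π[19]=0 (border '')
j=20 s[j]='d': π[20]=0 (border '')

[0, 0, 0, 0, 0, 0, 0, 1, 2, 0, 0, 0, 0, 0, 0, 0, 0, 0, 0, 0, 0]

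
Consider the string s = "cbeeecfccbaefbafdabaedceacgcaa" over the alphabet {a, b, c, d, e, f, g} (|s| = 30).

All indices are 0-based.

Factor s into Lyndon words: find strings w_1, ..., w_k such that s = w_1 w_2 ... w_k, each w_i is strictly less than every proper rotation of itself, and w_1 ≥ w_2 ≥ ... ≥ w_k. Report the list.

emit factor 1: 'c' (i=0, period=1)
emit factor 2: 'beeecfcc' (i=1, period=8)
emit factor 3: 'b' (i=9, period=1)
emit factor 4: 'aefbafd' (i=10, period=7)
emit factor 5: 'abaedceacgc' (i=17, period=11)
emit factor 6: 'a' (i=28, period=1)
emit factor 7: 'a' (i=29, period=1)

["c", "beeecfcc", "b", "aefbafd", "abaedceacgc", "a", "a"]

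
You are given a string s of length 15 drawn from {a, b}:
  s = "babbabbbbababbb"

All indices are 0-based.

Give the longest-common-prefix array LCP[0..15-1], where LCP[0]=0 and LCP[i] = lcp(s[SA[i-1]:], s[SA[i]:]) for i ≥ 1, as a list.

rank | idx | suffix
   0 |   9 | ababbb
   1 |   1 | abbabbbbababbb
   2 |  11 | abbb
   3 |   4 | abbbbababbb
   4 |  14 | b
   5 |   8 | bababbb
   6 |   0 | babbabbbbababbb
   7 |  10 | babbb
   8 |   3 | babbbbababbb
   9 |  13 | bb
  10 |   7 | bbababbb
  11 |   2 | bbabbbbababbb
  12 |  12 | bbb
  13 |   6 | bbbababbb
  14 |   5 | bbbbababbb

SA = [9, 1, 11, 4, 14, 8, 0, 10, 3, 13, 7, 2, 12, 6, 5]
i: (SA[i-1],SA[i]) lcp shared
  1: (9,1) 2 'ab'
  2: (1,11) 3 'abb'
  3: (11,4) 4 'abbb'
  4: (4,14) 0 ''
  5: (14,8) 1 'b'
  6: (8,0) 3 'bab'
  7: (0,10) 4 'babb'
  8: (10,3) 5 'babbb'
  9: (3,13) 1 'b'
  10: (13,7) 2 'bb'
  11: (7,2) 4 'bbab'
  12: (2,12) 2 'bb'
  13: (12,6) 3 'bbb'
  14: (6,5) 3 'bbb'

[0, 2, 3, 4, 0, 1, 3, 4, 5, 1, 2, 4, 2, 3, 3]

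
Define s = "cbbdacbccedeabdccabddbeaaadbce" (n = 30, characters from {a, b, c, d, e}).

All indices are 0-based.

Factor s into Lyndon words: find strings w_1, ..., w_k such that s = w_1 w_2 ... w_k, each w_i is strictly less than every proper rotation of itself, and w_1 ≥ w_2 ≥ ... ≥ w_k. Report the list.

emit factor 1: 'c' (i=0, period=1)
emit factor 2: 'bbd' (i=1, period=3)
emit factor 3: 'acbccede' (i=4, period=8)
emit factor 4: 'abdccabddbe' (i=12, period=11)
emit factor 5: 'aaadbce' (i=23, period=7)

["c", "bbd", "acbccede", "abdccabddbe", "aaadbce"]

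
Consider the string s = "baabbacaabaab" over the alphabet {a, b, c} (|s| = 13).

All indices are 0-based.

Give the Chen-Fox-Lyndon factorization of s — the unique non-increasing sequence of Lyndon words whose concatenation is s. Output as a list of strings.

emit factor 1: 'b' (i=0, period=1)
emit factor 2: 'aabbac' (i=1, period=6)
emit factor 3: 'aab' (i=7, period=3)
emit factor 4: 'aab' (i=10, period=3)

["b", "aabbac", "aab", "aab"]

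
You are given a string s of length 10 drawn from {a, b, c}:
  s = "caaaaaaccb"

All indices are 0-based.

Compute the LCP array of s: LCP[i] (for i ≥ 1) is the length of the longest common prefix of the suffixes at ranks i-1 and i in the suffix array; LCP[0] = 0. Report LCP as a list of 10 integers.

rank→(start, suffix):
  0 → (1, 'aaaaaaccb')
  1 → (2, 'aaaaaccb')
  2 → (3, 'aaaaccb')
  3 → (4, 'aaaccb')
  4 → (5, 'aaccb')
  5 → (6, 'accb')
  6 → (9, 'b')
  7 → (0, 'caaaaaaccb')
  8 → (8, 'cb')
  9 → (7, 'ccb')

SA = [1, 2, 3, 4, 5, 6, 9, 0, 8, 7]
[i] adj suffixes → lcp
  [1] 1/2 → 5 ('aaaaa')
  [2] 2/3 → 4 ('aaaa')
  [3] 3/4 → 3 ('aaa')
  [4] 4/5 → 2 ('aa')
  [5] 5/6 → 1 ('a')
  [6] 6/9 → 0 ('')
  [7] 9/0 → 0 ('')
  [8] 0/8 → 1 ('c')
  [9] 8/7 → 1 ('c')

[0, 5, 4, 3, 2, 1, 0, 0, 1, 1]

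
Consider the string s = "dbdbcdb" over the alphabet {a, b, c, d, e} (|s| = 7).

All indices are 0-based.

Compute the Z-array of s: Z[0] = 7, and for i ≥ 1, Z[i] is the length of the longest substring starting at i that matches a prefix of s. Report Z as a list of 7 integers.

Z[0]=7
i=1: fresh scan; Z[1]=0
i=2: fresh scan; Z[2]=2 grow→box=[2,4)
i=3: min(r-i=1, Z[1]=0)=0; Z[3]=0
i=4: fresh scan; Z[4]=0
i=5: fresh scan; Z[5]=2 grow→box=[5,7)
i=6: min(r-i=1, Z[1]=0)=0; Z[6]=0

[7, 0, 2, 0, 0, 2, 0]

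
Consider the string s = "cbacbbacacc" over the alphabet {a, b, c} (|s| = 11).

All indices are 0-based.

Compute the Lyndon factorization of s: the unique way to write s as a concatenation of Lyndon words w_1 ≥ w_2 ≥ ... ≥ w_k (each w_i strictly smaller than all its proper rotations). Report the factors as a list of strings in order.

["c", "b", "acbb", "acacc"]

emit factor 1: 'c' (i=0, period=1)
emit factor 2: 'b' (i=1, period=1)
emit factor 3: 'acbb' (i=2, period=4)
emit factor 4: 'acacc' (i=6, period=5)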